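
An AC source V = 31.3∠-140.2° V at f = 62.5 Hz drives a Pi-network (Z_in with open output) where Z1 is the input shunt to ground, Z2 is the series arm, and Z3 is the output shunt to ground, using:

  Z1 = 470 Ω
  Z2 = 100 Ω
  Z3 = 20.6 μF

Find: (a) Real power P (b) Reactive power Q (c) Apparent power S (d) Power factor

Step 1 — Angular frequency: ω = 2π·f = 2π·62.5 = 392.7 rad/s.
Step 2 — Component impedances:
  Z1: Z = R = 470 Ω
  Z2: Z = R = 100 Ω
  Z3: Z = 1/(jωC) = -j/(ω·C) = 0 - j123.6 Ω
Step 3 — With open output, the series arm Z2 and the output shunt Z3 appear in series to ground: Z2 + Z3 = 100 - j123.6 Ω.
Step 4 — Parallel with input shunt Z1: Z_in = Z1 || (Z2 + Z3) = 99.86 - j80.27 Ω = 128.1∠-38.8° Ω.
Step 5 — Source phasor: V = 31.3∠-140.2° V = -24.05 - j20.04 V.
Step 6 — Current: I = V / Z = -0.04832 - j0.2395 A = 0.2443∠-101.4° A.
Step 7 — Complex power: S = V·I* = 5.96 - j4.79 VA.
Step 8 — Real power: P = Re(S) = 5.96 W.
Step 9 — Reactive power: Q = Im(S) = -4.79 VAR.
Step 10 — Apparent power: |S| = 7.646 VA.
Step 11 — Power factor: PF = P/|S| = 0.7794 (leading).

(a) P = 5.96 W  (b) Q = -4.79 VAR  (c) S = 7.646 VA  (d) PF = 0.7794 (leading)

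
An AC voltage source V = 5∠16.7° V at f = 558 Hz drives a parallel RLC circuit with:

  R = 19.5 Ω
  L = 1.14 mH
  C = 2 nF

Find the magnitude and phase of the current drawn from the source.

Step 1 — Angular frequency: ω = 2π·f = 2π·558 = 3506 rad/s.
Step 2 — Component impedances:
  R: Z = R = 19.5 Ω
  L: Z = jωL = j·3506·0.00114 = 0 + j3.997 Ω
  C: Z = 1/(jωC) = -j/(ω·C) = 0 - j1.426e+05 Ω
Step 3 — Parallel combination: 1/Z_total = 1/R + 1/L + 1/C; Z_total = 0.7862 + j3.836 Ω = 3.916∠78.4° Ω.
Step 4 — Source phasor: V = 5∠16.7° V = 4.789 + j1.437 V.
Step 5 — Ohm's law: I = V / Z_total = (4.789 + j1.437) / (0.7862 + j3.836) = 0.6051 - j1.125 A.
Step 6 — Convert to polar: |I| = 1.277 A, ∠I = -61.7°.

I = 1.277∠-61.7° A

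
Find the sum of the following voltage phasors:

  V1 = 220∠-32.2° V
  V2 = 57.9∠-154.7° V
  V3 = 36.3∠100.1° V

Step 1 — Convert each phasor to rectangular form:
  V1 = 220·(cos(-32.2°) + j·sin(-32.2°)) = 186.2 - j117.2 V
  V2 = 57.9·(cos(-154.7°) + j·sin(-154.7°)) = -52.35 - j24.74 V
  V3 = 36.3·(cos(100.1°) + j·sin(100.1°)) = -6.366 + j35.74 V
Step 2 — Sum components: V_total = 127.5 - j106.2 V.
Step 3 — Convert to polar: |V_total| = 165.9 V, ∠V_total = -39.8°.

V_total = 165.9∠-39.8° V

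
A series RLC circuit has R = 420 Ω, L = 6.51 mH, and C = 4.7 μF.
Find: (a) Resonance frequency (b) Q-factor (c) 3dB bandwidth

Step 1 — Resonance: ω₀ = 1/√(LC) = 1/√(0.00651·4.7e-06) = 5717 rad/s.
Step 2 — f₀ = ω₀/(2π) = 909.9 Hz.
Step 3 — Series Q: Q = ω₀L/R = 5717·0.00651/420 = 0.08861.
Step 4 — Bandwidth: Δω = ω₀/Q = 6.452e+04 rad/s; BW = Δω/(2π) = 1.027e+04 Hz.

(a) f₀ = 909.9 Hz  (b) Q = 0.08861  (c) BW = 1.027e+04 Hz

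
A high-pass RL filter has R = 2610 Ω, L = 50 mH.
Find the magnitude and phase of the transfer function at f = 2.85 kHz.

Step 1 — Angular frequency: ω = 2π·2850 = 1.791e+04 rad/s.
Step 2 — Transfer function: H(jω) = jωL/(R + jωL).
Step 3 — Numerator jωL = j·895.4; denominator R + jωL = 2610 + j895.4.
Step 4 — H = 0.1053 + j0.3069.
Step 5 — Magnitude: |H| = 0.3245 (-9.8 dB); phase: φ = 71.1°.

|H| = 0.3245 (-9.8 dB), φ = 71.1°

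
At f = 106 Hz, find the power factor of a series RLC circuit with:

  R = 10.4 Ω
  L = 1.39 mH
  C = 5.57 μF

Step 1 — Angular frequency: ω = 2π·f = 2π·106 = 666 rad/s.
Step 2 — Component impedances:
  R: Z = R = 10.4 Ω
  L: Z = jωL = j·666·0.00139 = 0 + j0.9258 Ω
  C: Z = 1/(jωC) = -j/(ω·C) = 0 - j269.6 Ω
Step 3 — Series combination: Z_total = R + L + C = 10.4 - j268.6 Ω = 268.8∠-87.8° Ω.
Step 4 — Power factor: PF = cos(φ) = Re(Z)/|Z| = 10.4/268.8 = 0.03869.
Step 5 — Type: Im(Z) = -268.6 ⇒ leading (phase φ = -87.8°).

PF = 0.03869 (leading, φ = -87.8°)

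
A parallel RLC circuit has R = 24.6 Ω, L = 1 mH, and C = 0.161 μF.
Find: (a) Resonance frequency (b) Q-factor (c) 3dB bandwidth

Step 1 — Resonance: ω₀ = 1/√(LC) = 1/√(0.001·1.61e-07) = 7.881e+04 rad/s.
Step 2 — f₀ = ω₀/(2π) = 1.254e+04 Hz.
Step 3 — Parallel Q: Q = R/(ω₀L) = 24.6/(7.881e+04·0.001) = 0.3121.
Step 4 — Bandwidth: Δω = ω₀/Q = 2.525e+05 rad/s; BW = Δω/(2π) = 4.018e+04 Hz.

(a) f₀ = 1.254e+04 Hz  (b) Q = 0.3121  (c) BW = 4.018e+04 Hz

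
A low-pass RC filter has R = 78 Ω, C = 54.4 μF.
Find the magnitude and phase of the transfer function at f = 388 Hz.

Step 1 — Angular frequency: ω = 2π·388 = 2438 rad/s.
Step 2 — Transfer function: H(jω) = 1/(1 + jωRC).
Step 3 — Denominator: 1 + jωRC = 1 + j·2438·78·5.44e-05 = 1 + j10.34.
Step 4 — H = 0.009259 - j0.09578.
Step 5 — Magnitude: |H| = 0.09622 (-20.3 dB); phase: φ = -84.5°.

|H| = 0.09622 (-20.3 dB), φ = -84.5°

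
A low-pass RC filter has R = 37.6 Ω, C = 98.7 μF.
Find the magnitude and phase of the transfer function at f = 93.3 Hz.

Step 1 — Angular frequency: ω = 2π·93.3 = 586.2 rad/s.
Step 2 — Transfer function: H(jω) = 1/(1 + jωRC).
Step 3 — Denominator: 1 + jωRC = 1 + j·586.2·37.6·9.87e-05 = 1 + j2.176.
Step 4 — H = 0.1744 - j0.3795.
Step 5 — Magnitude: |H| = 0.4176 (-7.6 dB); phase: φ = -65.3°.

|H| = 0.4176 (-7.6 dB), φ = -65.3°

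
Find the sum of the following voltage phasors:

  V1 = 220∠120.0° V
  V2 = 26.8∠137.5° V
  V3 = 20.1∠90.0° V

Step 1 — Convert each phasor to rectangular form:
  V1 = 220·(cos(120.0°) + j·sin(120.0°)) = -110 + j190.5 V
  V2 = 26.8·(cos(137.5°) + j·sin(137.5°)) = -19.76 + j18.11 V
  V3 = 20.1·(cos(90.0°) + j·sin(90.0°)) = 0 + j20.1 V
Step 2 — Sum components: V_total = -129.8 + j228.7 V.
Step 3 — Convert to polar: |V_total| = 263 V, ∠V_total = 119.6°.

V_total = 263∠119.6° V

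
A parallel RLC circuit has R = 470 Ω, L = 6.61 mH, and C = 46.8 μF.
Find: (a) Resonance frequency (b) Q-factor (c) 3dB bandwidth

Step 1 — Resonance: ω₀ = 1/√(LC) = 1/√(0.00661·4.68e-05) = 1798 rad/s.
Step 2 — f₀ = ω₀/(2π) = 286.2 Hz.
Step 3 — Parallel Q: Q = R/(ω₀L) = 470/(1798·0.00661) = 39.55.
Step 4 — Bandwidth: Δω = ω₀/Q = 45.46 rad/s; BW = Δω/(2π) = 7.236 Hz.

(a) f₀ = 286.2 Hz  (b) Q = 39.55  (c) BW = 7.236 Hz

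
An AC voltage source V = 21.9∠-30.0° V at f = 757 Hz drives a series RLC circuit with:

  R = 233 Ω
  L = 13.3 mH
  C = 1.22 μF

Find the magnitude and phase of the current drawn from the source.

Step 1 — Angular frequency: ω = 2π·f = 2π·757 = 4756 rad/s.
Step 2 — Component impedances:
  R: Z = R = 233 Ω
  L: Z = jωL = j·4756·0.0133 = 0 + j63.26 Ω
  C: Z = 1/(jωC) = -j/(ω·C) = 0 - j172.3 Ω
Step 3 — Series combination: Z_total = R + L + C = 233 - j109.1 Ω = 257.3∠-25.1° Ω.
Step 4 — Source phasor: V = 21.9∠-30.0° V = 18.97 - j10.95 V.
Step 5 — Ohm's law: I = V / Z_total = (18.97 - j10.95) / (233 - j109.1) = 0.08481 - j0.007293 A.
Step 6 — Convert to polar: |I| = 0.08513 A, ∠I = -4.9°.

I = 0.08513∠-4.9° A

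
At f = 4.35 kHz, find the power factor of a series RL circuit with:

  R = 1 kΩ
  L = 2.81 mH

Step 1 — Angular frequency: ω = 2π·f = 2π·4350 = 2.733e+04 rad/s.
Step 2 — Component impedances:
  R: Z = R = 1000 Ω
  L: Z = jωL = j·2.733e+04·0.00281 = 0 + j76.8 Ω
Step 3 — Series combination: Z_total = R + L = 1000 + j76.8 Ω = 1003∠4.4° Ω.
Step 4 — Power factor: PF = cos(φ) = Re(Z)/|Z| = 1000/1002.9 = 0.9971.
Step 5 — Type: Im(Z) = 76.8 ⇒ lagging (phase φ = 4.4°).

PF = 0.9971 (lagging, φ = 4.4°)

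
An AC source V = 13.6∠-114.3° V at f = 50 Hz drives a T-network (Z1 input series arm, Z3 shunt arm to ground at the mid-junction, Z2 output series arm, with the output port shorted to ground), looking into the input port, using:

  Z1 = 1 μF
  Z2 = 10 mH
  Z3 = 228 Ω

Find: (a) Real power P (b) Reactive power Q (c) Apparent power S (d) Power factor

Step 1 — Angular frequency: ω = 2π·f = 2π·50 = 314.2 rad/s.
Step 2 — Component impedances:
  Z1: Z = 1/(jωC) = -j/(ω·C) = 0 - j3183 Ω
  Z2: Z = jωL = j·314.2·0.01 = 0 + j3.142 Ω
  Z3: Z = R = 228 Ω
Step 3 — With the output port shorted to ground, the output series arm Z2 runs from the junction to ground; the shunt arm Z3 also runs from the junction to ground. They appear in parallel: Z3 || Z2 = 0.04328 + j3.141 Ω.
Step 4 — Series with input arm Z1: Z_in = Z1 + (Z3 || Z2) = 0.04328 - j3180 Ω = 3180∠-90.0° Ω.
Step 5 — Source phasor: V = 13.6∠-114.3° V = -5.597 - j12.4 V.
Step 6 — Current: I = V / Z = 0.003898 - j0.00176 A = 0.004277∠-24.3° A.
Step 7 — Complex power: S = V·I* = 7.916e-07 - j0.05816 VA.
Step 8 — Real power: P = Re(S) = 7.916e-07 W.
Step 9 — Reactive power: Q = Im(S) = -0.05816 VAR.
Step 10 — Apparent power: |S| = 0.05816 VA.
Step 11 — Power factor: PF = P/|S| = 1.361e-05 (leading).

(a) P = 7.916e-07 W  (b) Q = -0.05816 VAR  (c) S = 0.05816 VA  (d) PF = 1.361e-05 (leading)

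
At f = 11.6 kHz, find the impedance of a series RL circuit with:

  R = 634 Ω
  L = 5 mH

Step 1 — Angular frequency: ω = 2π·f = 2π·1.16e+04 = 7.288e+04 rad/s.
Step 2 — Component impedances:
  R: Z = R = 634 Ω
  L: Z = jωL = j·7.288e+04·0.005 = 0 + j364.4 Ω
Step 3 — Series combination: Z_total = R + L = 634 + j364.4 Ω = 731.3∠29.9° Ω.

Z = 634 + j364.4 Ω = 731.3∠29.9° Ω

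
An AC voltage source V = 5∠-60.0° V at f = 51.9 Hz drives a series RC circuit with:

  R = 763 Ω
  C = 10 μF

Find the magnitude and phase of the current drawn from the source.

Step 1 — Angular frequency: ω = 2π·f = 2π·51.9 = 326.1 rad/s.
Step 2 — Component impedances:
  R: Z = R = 763 Ω
  C: Z = 1/(jωC) = -j/(ω·C) = 0 - j306.7 Ω
Step 3 — Series combination: Z_total = R + C = 763 - j306.7 Ω = 822.3∠-21.9° Ω.
Step 4 — Source phasor: V = 5∠-60.0° V = 2.5 - j4.33 V.
Step 5 — Ohm's law: I = V / Z_total = (2.5 - j4.33) / (763 - j306.7) = 0.004785 - j0.003752 A.
Step 6 — Convert to polar: |I| = 0.00608 A, ∠I = -38.1°.

I = 0.00608∠-38.1° A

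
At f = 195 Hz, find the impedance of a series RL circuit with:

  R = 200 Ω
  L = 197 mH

Step 1 — Angular frequency: ω = 2π·f = 2π·195 = 1225 rad/s.
Step 2 — Component impedances:
  R: Z = R = 200 Ω
  L: Z = jωL = j·1225·0.197 = 0 + j241.4 Ω
Step 3 — Series combination: Z_total = R + L = 200 + j241.4 Ω = 313.5∠50.4° Ω.

Z = 200 + j241.4 Ω = 313.5∠50.4° Ω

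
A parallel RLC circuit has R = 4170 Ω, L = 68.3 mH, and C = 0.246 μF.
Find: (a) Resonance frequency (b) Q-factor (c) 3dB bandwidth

Step 1 — Resonance: ω₀ = 1/√(LC) = 1/√(0.0683·2.46e-07) = 7715 rad/s.
Step 2 — f₀ = ω₀/(2π) = 1228 Hz.
Step 3 — Parallel Q: Q = R/(ω₀L) = 4170/(7715·0.0683) = 7.914.
Step 4 — Bandwidth: Δω = ω₀/Q = 974.8 rad/s; BW = Δω/(2π) = 155.1 Hz.

(a) f₀ = 1228 Hz  (b) Q = 7.914  (c) BW = 155.1 Hz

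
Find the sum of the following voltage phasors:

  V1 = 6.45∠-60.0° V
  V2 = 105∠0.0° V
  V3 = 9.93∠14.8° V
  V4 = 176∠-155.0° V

Step 1 — Convert each phasor to rectangular form:
  V1 = 6.45·(cos(-60.0°) + j·sin(-60.0°)) = 3.225 - j5.586 V
  V2 = 105·(cos(0.0°) + j·sin(0.0°)) = 105 V
  V3 = 9.93·(cos(14.8°) + j·sin(14.8°)) = 9.601 + j2.537 V
  V4 = 176·(cos(-155.0°) + j·sin(-155.0°)) = -159.5 - j74.38 V
Step 2 — Sum components: V_total = -41.68 - j77.43 V.
Step 3 — Convert to polar: |V_total| = 87.94 V, ∠V_total = -118.3°.

V_total = 87.94∠-118.3° V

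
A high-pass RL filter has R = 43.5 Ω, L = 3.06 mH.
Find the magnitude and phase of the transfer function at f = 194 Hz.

Step 1 — Angular frequency: ω = 2π·194 = 1219 rad/s.
Step 2 — Transfer function: H(jω) = jωL/(R + jωL).
Step 3 — Numerator jωL = j·3.73; denominator R + jωL = 43.5 + j3.73.
Step 4 — H = 0.007299 + j0.08512.
Step 5 — Magnitude: |H| = 0.08543 (-21.4 dB); phase: φ = 85.1°.

|H| = 0.08543 (-21.4 dB), φ = 85.1°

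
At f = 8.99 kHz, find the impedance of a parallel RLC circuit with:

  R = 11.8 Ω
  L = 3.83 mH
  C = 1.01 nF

Step 1 — Angular frequency: ω = 2π·f = 2π·8990 = 5.649e+04 rad/s.
Step 2 — Component impedances:
  R: Z = R = 11.8 Ω
  L: Z = jωL = j·5.649e+04·0.00383 = 0 + j216.3 Ω
  C: Z = 1/(jωC) = -j/(ω·C) = 0 - j1.753e+04 Ω
Step 3 — Parallel combination: 1/Z_total = 1/R + 1/L + 1/C; Z_total = 11.77 + j0.6338 Ω = 11.78∠3.1° Ω.

Z = 11.77 + j0.6338 Ω = 11.78∠3.1° Ω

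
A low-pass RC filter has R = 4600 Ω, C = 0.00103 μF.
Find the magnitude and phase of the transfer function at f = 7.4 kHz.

Step 1 — Angular frequency: ω = 2π·7400 = 4.65e+04 rad/s.
Step 2 — Transfer function: H(jω) = 1/(1 + jωRC).
Step 3 — Denominator: 1 + jωRC = 1 + j·4.65e+04·4600·1.03e-09 = 1 + j0.2203.
Step 4 — H = 0.9537 - j0.2101.
Step 5 — Magnitude: |H| = 0.9766 (-0.2 dB); phase: φ = -12.4°.

|H| = 0.9766 (-0.2 dB), φ = -12.4°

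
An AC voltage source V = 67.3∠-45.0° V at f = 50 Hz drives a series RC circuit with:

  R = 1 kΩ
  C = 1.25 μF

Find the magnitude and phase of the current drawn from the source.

Step 1 — Angular frequency: ω = 2π·f = 2π·50 = 314.2 rad/s.
Step 2 — Component impedances:
  R: Z = R = 1000 Ω
  C: Z = 1/(jωC) = -j/(ω·C) = 0 - j2546 Ω
Step 3 — Series combination: Z_total = R + C = 1000 - j2546 Ω = 2736∠-68.6° Ω.
Step 4 — Source phasor: V = 67.3∠-45.0° V = 47.59 - j47.59 V.
Step 5 — Ohm's law: I = V / Z_total = (47.59 - j47.59) / (1000 - j2546) = 0.02255 + j0.009833 A.
Step 6 — Convert to polar: |I| = 0.0246 A, ∠I = 23.6°.

I = 0.0246∠23.6° A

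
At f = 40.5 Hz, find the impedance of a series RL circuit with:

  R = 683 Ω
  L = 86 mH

Step 1 — Angular frequency: ω = 2π·f = 2π·40.5 = 254.5 rad/s.
Step 2 — Component impedances:
  R: Z = R = 683 Ω
  L: Z = jωL = j·254.5·0.086 = 0 + j21.88 Ω
Step 3 — Series combination: Z_total = R + L = 683 + j21.88 Ω = 683.4∠1.8° Ω.

Z = 683 + j21.88 Ω = 683.4∠1.8° Ω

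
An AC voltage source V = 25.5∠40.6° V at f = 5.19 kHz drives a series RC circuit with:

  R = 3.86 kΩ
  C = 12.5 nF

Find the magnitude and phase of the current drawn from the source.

Step 1 — Angular frequency: ω = 2π·f = 2π·5190 = 3.261e+04 rad/s.
Step 2 — Component impedances:
  R: Z = R = 3860 Ω
  C: Z = 1/(jωC) = -j/(ω·C) = 0 - j2453 Ω
Step 3 — Series combination: Z_total = R + C = 3860 - j2453 Ω = 4574∠-32.4° Ω.
Step 4 — Source phasor: V = 25.5∠40.6° V = 19.36 + j16.59 V.
Step 5 — Ohm's law: I = V / Z_total = (19.36 + j16.59) / (3860 - j2453) = 0.001627 + j0.005333 A.
Step 6 — Convert to polar: |I| = 0.005575 A, ∠I = 73.0°.

I = 0.005575∠73.0° A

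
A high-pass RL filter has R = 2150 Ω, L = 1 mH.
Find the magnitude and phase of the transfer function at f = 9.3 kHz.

Step 1 — Angular frequency: ω = 2π·9300 = 5.843e+04 rad/s.
Step 2 — Transfer function: H(jω) = jωL/(R + jωL).
Step 3 — Numerator jωL = j·58.43; denominator R + jωL = 2150 + j58.43.
Step 4 — H = 0.0007381 + j0.02716.
Step 5 — Magnitude: |H| = 0.02717 (-31.3 dB); phase: φ = 88.4°.

|H| = 0.02717 (-31.3 dB), φ = 88.4°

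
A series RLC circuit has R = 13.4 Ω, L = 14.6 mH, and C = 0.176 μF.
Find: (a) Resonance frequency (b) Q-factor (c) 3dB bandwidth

Step 1 — Resonance: ω₀ = 1/√(LC) = 1/√(0.0146·1.76e-07) = 1.973e+04 rad/s.
Step 2 — f₀ = ω₀/(2π) = 3140 Hz.
Step 3 — Series Q: Q = ω₀L/R = 1.973e+04·0.0146/13.4 = 21.49.
Step 4 — Bandwidth: Δω = ω₀/Q = 917.8 rad/s; BW = Δω/(2π) = 146.1 Hz.

(a) f₀ = 3140 Hz  (b) Q = 21.49  (c) BW = 146.1 Hz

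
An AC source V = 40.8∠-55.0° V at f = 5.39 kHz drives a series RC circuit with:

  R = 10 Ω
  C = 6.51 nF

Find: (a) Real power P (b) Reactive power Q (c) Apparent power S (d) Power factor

Step 1 — Angular frequency: ω = 2π·f = 2π·5390 = 3.387e+04 rad/s.
Step 2 — Component impedances:
  R: Z = R = 10 Ω
  C: Z = 1/(jωC) = -j/(ω·C) = 0 - j4536 Ω
Step 3 — Series combination: Z_total = R + C = 10 - j4536 Ω = 4536∠-89.9° Ω.
Step 4 — Source phasor: V = 40.8∠-55.0° V = 23.4 - j33.42 V.
Step 5 — Current: I = V / Z = 0.00738 + j0.005143 A = 0.008995∠34.9° A.
Step 6 — Complex power: S = V·I* = 0.0008091 - j0.367 VA.
Step 7 — Real power: P = Re(S) = 0.0008091 W.
Step 8 — Reactive power: Q = Im(S) = -0.367 VAR.
Step 9 — Apparent power: |S| = 0.367 VA.
Step 10 — Power factor: PF = P/|S| = 0.002205 (leading).

(a) P = 0.0008091 W  (b) Q = -0.367 VAR  (c) S = 0.367 VA  (d) PF = 0.002205 (leading)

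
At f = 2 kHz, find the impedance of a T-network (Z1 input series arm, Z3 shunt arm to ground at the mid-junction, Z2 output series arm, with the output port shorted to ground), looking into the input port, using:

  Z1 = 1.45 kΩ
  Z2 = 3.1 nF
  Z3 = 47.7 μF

Step 1 — Angular frequency: ω = 2π·f = 2π·2000 = 1.257e+04 rad/s.
Step 2 — Component impedances:
  Z1: Z = R = 1450 Ω
  Z2: Z = 1/(jωC) = -j/(ω·C) = 0 - j2.567e+04 Ω
  Z3: Z = 1/(jωC) = -j/(ω·C) = 0 - j1.668 Ω
Step 3 — With the output port shorted to ground, the output series arm Z2 runs from the junction to ground; the shunt arm Z3 also runs from the junction to ground. They appear in parallel: Z3 || Z2 = 0 - j1.668 Ω.
Step 4 — Series with input arm Z1: Z_in = Z1 + (Z3 || Z2) = 1450 - j1.668 Ω = 1450∠-0.1° Ω.

Z = 1450 - j1.668 Ω = 1450∠-0.1° Ω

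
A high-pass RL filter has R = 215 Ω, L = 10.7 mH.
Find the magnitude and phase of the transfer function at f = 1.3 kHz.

Step 1 — Angular frequency: ω = 2π·1300 = 8168 rad/s.
Step 2 — Transfer function: H(jω) = jωL/(R + jωL).
Step 3 — Numerator jωL = j·87.4; denominator R + jωL = 215 + j87.4.
Step 4 — H = 0.1418 + j0.3489.
Step 5 — Magnitude: |H| = 0.3766 (-8.5 dB); phase: φ = 67.9°.

|H| = 0.3766 (-8.5 dB), φ = 67.9°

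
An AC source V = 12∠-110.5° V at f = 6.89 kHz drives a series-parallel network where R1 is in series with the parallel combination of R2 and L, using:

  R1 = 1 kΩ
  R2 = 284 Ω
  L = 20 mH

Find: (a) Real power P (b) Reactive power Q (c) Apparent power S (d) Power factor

Step 1 — Angular frequency: ω = 2π·f = 2π·6890 = 4.329e+04 rad/s.
Step 2 — Component impedances:
  R1: Z = R = 1000 Ω
  R2: Z = R = 284 Ω
  L: Z = jωL = j·4.329e+04·0.02 = 0 + j865.8 Ω
Step 3 — Parallel branch: R2 || L = 1/(1/R2 + 1/L) = 256.4 + j84.11 Ω.
Step 4 — Series with R1: Z_total = R1 + (R2 || L) = 1256 + j84.11 Ω = 1259∠3.8° Ω.
Step 5 — Source phasor: V = 12∠-110.5° V = -4.202 - j11.24 V.
Step 6 — Current: I = V / Z = -0.003926 - j0.008683 A = 0.00953∠-114.3° A.
Step 7 — Complex power: S = V·I* = 0.1141 + j0.007638 VA.
Step 8 — Real power: P = Re(S) = 0.1141 W.
Step 9 — Reactive power: Q = Im(S) = 0.007638 VAR.
Step 10 — Apparent power: |S| = 0.1144 VA.
Step 11 — Power factor: PF = P/|S| = 0.9978 (lagging).

(a) P = 0.1141 W  (b) Q = 0.007638 VAR  (c) S = 0.1144 VA  (d) PF = 0.9978 (lagging)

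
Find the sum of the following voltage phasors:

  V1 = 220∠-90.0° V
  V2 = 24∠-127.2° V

Step 1 — Convert each phasor to rectangular form:
  V1 = 220·(cos(-90.0°) + j·sin(-90.0°)) = 0 - j220 V
  V2 = 24·(cos(-127.2°) + j·sin(-127.2°)) = -14.51 - j19.12 V
Step 2 — Sum components: V_total = -14.51 - j239.1 V.
Step 3 — Convert to polar: |V_total| = 239.6 V, ∠V_total = -93.5°.

V_total = 239.6∠-93.5° V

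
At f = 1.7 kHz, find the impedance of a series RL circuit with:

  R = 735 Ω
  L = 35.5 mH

Step 1 — Angular frequency: ω = 2π·f = 2π·1700 = 1.068e+04 rad/s.
Step 2 — Component impedances:
  R: Z = R = 735 Ω
  L: Z = jωL = j·1.068e+04·0.0355 = 0 + j379.2 Ω
Step 3 — Series combination: Z_total = R + L = 735 + j379.2 Ω = 827∠27.3° Ω.

Z = 735 + j379.2 Ω = 827∠27.3° Ω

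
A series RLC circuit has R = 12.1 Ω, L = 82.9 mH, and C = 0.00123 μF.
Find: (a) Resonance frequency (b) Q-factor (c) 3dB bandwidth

Step 1 — Resonance condition Im(Z)=0 gives ω₀ = 1/√(LC).
Step 2 — ω₀ = 1/√(0.0829·1.23e-09) = 9.903e+04 rad/s.
Step 3 — f₀ = ω₀/(2π) = 1.576e+04 Hz.
Step 4 — Series Q: Q = ω₀L/R = 9.903e+04·0.0829/12.1 = 678.5.
Step 5 — 3dB bandwidth: Δω = ω₀/Q = 146 rad/s; BW = Δω/(2π) = 23.23 Hz.

(a) f₀ = 1.576e+04 Hz  (b) Q = 678.5  (c) BW = 23.23 Hz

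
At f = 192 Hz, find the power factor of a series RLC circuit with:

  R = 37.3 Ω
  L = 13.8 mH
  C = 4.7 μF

Step 1 — Angular frequency: ω = 2π·f = 2π·192 = 1206 rad/s.
Step 2 — Component impedances:
  R: Z = R = 37.3 Ω
  L: Z = jωL = j·1206·0.0138 = 0 + j16.65 Ω
  C: Z = 1/(jωC) = -j/(ω·C) = 0 - j176.4 Ω
Step 3 — Series combination: Z_total = R + L + C = 37.3 - j159.7 Ω = 164∠-76.9° Ω.
Step 4 — Power factor: PF = cos(φ) = Re(Z)/|Z| = 37.3/164 = 0.2274.
Step 5 — Type: Im(Z) = -159.7 ⇒ leading (phase φ = -76.9°).

PF = 0.2274 (leading, φ = -76.9°)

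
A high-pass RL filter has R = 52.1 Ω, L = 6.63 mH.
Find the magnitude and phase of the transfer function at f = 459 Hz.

Step 1 — Angular frequency: ω = 2π·459 = 2884 rad/s.
Step 2 — Transfer function: H(jω) = jωL/(R + jωL).
Step 3 — Numerator jωL = j·19.12; denominator R + jωL = 52.1 + j19.12.
Step 4 — H = 0.1187 + j0.3234.
Step 5 — Magnitude: |H| = 0.3445 (-9.3 dB); phase: φ = 69.8°.

|H| = 0.3445 (-9.3 dB), φ = 69.8°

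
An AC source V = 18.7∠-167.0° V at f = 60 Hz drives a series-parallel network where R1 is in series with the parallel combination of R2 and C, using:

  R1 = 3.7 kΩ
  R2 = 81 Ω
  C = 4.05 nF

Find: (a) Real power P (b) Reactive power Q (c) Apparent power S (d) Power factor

Step 1 — Angular frequency: ω = 2π·f = 2π·60 = 377 rad/s.
Step 2 — Component impedances:
  R1: Z = R = 3700 Ω
  R2: Z = R = 81 Ω
  C: Z = 1/(jωC) = -j/(ω·C) = 0 - j6.55e+05 Ω
Step 3 — Parallel branch: R2 || C = 1/(1/R2 + 1/C) = 81 - j0.01002 Ω.
Step 4 — Series with R1: Z_total = R1 + (R2 || C) = 3781 - j0.01002 Ω = 3781∠-0.0° Ω.
Step 5 — Source phasor: V = 18.7∠-167.0° V = -18.22 - j4.207 V.
Step 6 — Current: I = V / Z = -0.004819 - j0.001113 A = 0.004946∠-167.0° A.
Step 7 — Complex power: S = V·I* = 0.09249 - j2.45e-07 VA.
Step 8 — Real power: P = Re(S) = 0.09249 W.
Step 9 — Reactive power: Q = Im(S) = -2.45e-07 VAR.
Step 10 — Apparent power: |S| = 0.09249 VA.
Step 11 — Power factor: PF = P/|S| = 1 (leading).

(a) P = 0.09249 W  (b) Q = -2.45e-07 VAR  (c) S = 0.09249 VA  (d) PF = 1 (leading)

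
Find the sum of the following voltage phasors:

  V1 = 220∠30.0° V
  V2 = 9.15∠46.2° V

Step 1 — Convert each phasor to rectangular form:
  V1 = 220·(cos(30.0°) + j·sin(30.0°)) = 190.5 + j110 V
  V2 = 9.15·(cos(46.2°) + j·sin(46.2°)) = 6.333 + j6.604 V
Step 2 — Sum components: V_total = 196.9 + j116.6 V.
Step 3 — Convert to polar: |V_total| = 228.8 V, ∠V_total = 30.6°.

V_total = 228.8∠30.6° V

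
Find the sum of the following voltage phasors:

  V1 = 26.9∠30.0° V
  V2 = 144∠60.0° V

Step 1 — Convert each phasor to rectangular form:
  V1 = 26.9·(cos(30.0°) + j·sin(30.0°)) = 23.3 + j13.45 V
  V2 = 144·(cos(60.0°) + j·sin(60.0°)) = 72 + j124.7 V
Step 2 — Sum components: V_total = 95.3 + j138.2 V.
Step 3 — Convert to polar: |V_total| = 167.8 V, ∠V_total = 55.4°.

V_total = 167.8∠55.4° V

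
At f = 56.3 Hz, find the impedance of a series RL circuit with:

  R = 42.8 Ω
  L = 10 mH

Step 1 — Angular frequency: ω = 2π·f = 2π·56.3 = 353.7 rad/s.
Step 2 — Component impedances:
  R: Z = R = 42.8 Ω
  L: Z = jωL = j·353.7·0.01 = 0 + j3.537 Ω
Step 3 — Series combination: Z_total = R + L = 42.8 + j3.537 Ω = 42.95∠4.7° Ω.

Z = 42.8 + j3.537 Ω = 42.95∠4.7° Ω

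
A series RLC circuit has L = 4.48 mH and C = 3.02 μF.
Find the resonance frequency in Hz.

Step 1 — Resonance condition Im(Z)=0 gives ω₀ = 1/√(LC).
Step 2 — ω₀ = 1/√(0.00448·3.02e-06) = 8597 rad/s.
Step 3 — f₀ = ω₀/(2π) = 1368 Hz.

f₀ = 1368 Hz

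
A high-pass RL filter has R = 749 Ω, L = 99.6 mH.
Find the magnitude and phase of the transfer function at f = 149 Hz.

Step 1 — Angular frequency: ω = 2π·149 = 936.2 rad/s.
Step 2 — Transfer function: H(jω) = jωL/(R + jωL).
Step 3 — Numerator jωL = j·93.24; denominator R + jωL = 749 + j93.24.
Step 4 — H = 0.01526 + j0.1226.
Step 5 — Magnitude: |H| = 0.1235 (-18.2 dB); phase: φ = 82.9°.

|H| = 0.1235 (-18.2 dB), φ = 82.9°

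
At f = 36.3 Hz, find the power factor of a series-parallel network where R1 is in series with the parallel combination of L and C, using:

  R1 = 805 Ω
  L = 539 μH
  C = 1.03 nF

Step 1 — Angular frequency: ω = 2π·f = 2π·36.3 = 228.1 rad/s.
Step 2 — Component impedances:
  R1: Z = R = 805 Ω
  L: Z = jωL = j·228.1·0.000539 = 0 + j0.1229 Ω
  C: Z = 1/(jωC) = -j/(ω·C) = 0 - j4.257e+06 Ω
Step 3 — Parallel branch: L || C = 1/(1/L + 1/C) = 0 + j0.1229 Ω.
Step 4 — Series with R1: Z_total = R1 + (L || C) = 805 + j0.1229 Ω = 805∠0.0° Ω.
Step 5 — Power factor: PF = cos(φ) = Re(Z)/|Z| = 805/805 = 1.
Step 6 — Type: Im(Z) = 0.1229 ⇒ lagging (phase φ = 0.0°).

PF = 1 (lagging, φ = 0.0°)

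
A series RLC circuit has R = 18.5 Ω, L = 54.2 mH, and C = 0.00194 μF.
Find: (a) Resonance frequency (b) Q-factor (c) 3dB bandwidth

Step 1 — Resonance condition Im(Z)=0 gives ω₀ = 1/√(LC).
Step 2 — ω₀ = 1/√(0.0542·1.94e-09) = 9.752e+04 rad/s.
Step 3 — f₀ = ω₀/(2π) = 1.552e+04 Hz.
Step 4 — Series Q: Q = ω₀L/R = 9.752e+04·0.0542/18.5 = 285.7.
Step 5 — 3dB bandwidth: Δω = ω₀/Q = 341.3 rad/s; BW = Δω/(2π) = 54.32 Hz.

(a) f₀ = 1.552e+04 Hz  (b) Q = 285.7  (c) BW = 54.32 Hz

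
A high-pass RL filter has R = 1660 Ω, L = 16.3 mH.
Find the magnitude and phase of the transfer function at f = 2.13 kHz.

Step 1 — Angular frequency: ω = 2π·2130 = 1.338e+04 rad/s.
Step 2 — Transfer function: H(jω) = jωL/(R + jωL).
Step 3 — Numerator jωL = j·218.1; denominator R + jωL = 1660 + j218.1.
Step 4 — H = 0.01698 + j0.1292.
Step 5 — Magnitude: |H| = 0.1303 (-17.7 dB); phase: φ = 82.5°.

|H| = 0.1303 (-17.7 dB), φ = 82.5°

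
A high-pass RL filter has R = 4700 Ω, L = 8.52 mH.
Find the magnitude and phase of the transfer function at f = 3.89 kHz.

Step 1 — Angular frequency: ω = 2π·3890 = 2.444e+04 rad/s.
Step 2 — Transfer function: H(jω) = jωL/(R + jωL).
Step 3 — Numerator jωL = j·208.2; denominator R + jωL = 4700 + j208.2.
Step 4 — H = 0.001959 + j0.04422.
Step 5 — Magnitude: |H| = 0.04426 (-27.1 dB); phase: φ = 87.5°.

|H| = 0.04426 (-27.1 dB), φ = 87.5°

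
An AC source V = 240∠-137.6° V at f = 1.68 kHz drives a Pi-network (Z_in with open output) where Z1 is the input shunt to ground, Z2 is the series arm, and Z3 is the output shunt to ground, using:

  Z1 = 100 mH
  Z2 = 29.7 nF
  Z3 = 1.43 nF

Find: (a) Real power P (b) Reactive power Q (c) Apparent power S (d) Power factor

Step 1 — Angular frequency: ω = 2π·f = 2π·1680 = 1.056e+04 rad/s.
Step 2 — Component impedances:
  Z1: Z = jωL = j·1.056e+04·0.1 = 0 + j1056 Ω
  Z2: Z = 1/(jωC) = -j/(ω·C) = 0 - j3190 Ω
  Z3: Z = 1/(jωC) = -j/(ω·C) = 0 - j6.625e+04 Ω
Step 3 — With open output, the series arm Z2 and the output shunt Z3 appear in series to ground: Z2 + Z3 = 0 - j6.944e+04 Ω.
Step 4 — Parallel with input shunt Z1: Z_in = Z1 || (Z2 + Z3) = 0 + j1072 Ω = 1072∠90.0° Ω.
Step 5 — Source phasor: V = 240∠-137.6° V = -177.2 - j161.8 V.
Step 6 — Current: I = V / Z = -0.151 + j0.1653 A = 0.2239∠132.4° A.
Step 7 — Complex power: S = V·I* = 0 + j53.74 VA.
Step 8 — Real power: P = Re(S) = 0 W.
Step 9 — Reactive power: Q = Im(S) = 53.74 VAR.
Step 10 — Apparent power: |S| = 53.74 VA.
Step 11 — Power factor: PF = P/|S| = 0 (lagging).

(a) P = 0 W  (b) Q = 53.74 VAR  (c) S = 53.74 VA  (d) PF = 0 (lagging)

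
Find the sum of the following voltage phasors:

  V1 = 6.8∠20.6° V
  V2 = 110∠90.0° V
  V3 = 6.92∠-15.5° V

Step 1 — Convert each phasor to rectangular form:
  V1 = 6.8·(cos(20.6°) + j·sin(20.6°)) = 6.365 + j2.393 V
  V2 = 110·(cos(90.0°) + j·sin(90.0°)) = 0 + j110 V
  V3 = 6.92·(cos(-15.5°) + j·sin(-15.5°)) = 6.668 - j1.849 V
Step 2 — Sum components: V_total = 13.03 + j110.5 V.
Step 3 — Convert to polar: |V_total| = 111.3 V, ∠V_total = 83.3°.

V_total = 111.3∠83.3° V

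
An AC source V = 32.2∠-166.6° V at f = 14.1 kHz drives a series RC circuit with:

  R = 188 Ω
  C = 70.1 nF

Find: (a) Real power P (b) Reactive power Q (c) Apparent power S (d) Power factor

Step 1 — Angular frequency: ω = 2π·f = 2π·1.41e+04 = 8.859e+04 rad/s.
Step 2 — Component impedances:
  R: Z = R = 188 Ω
  C: Z = 1/(jωC) = -j/(ω·C) = 0 - j161 Ω
Step 3 — Series combination: Z_total = R + C = 188 - j161 Ω = 247.5∠-40.6° Ω.
Step 4 — Source phasor: V = 32.2∠-166.6° V = -31.32 - j7.462 V.
Step 5 — Current: I = V / Z = -0.0765 - j0.1052 A = 0.1301∠-126.0° A.
Step 6 — Complex power: S = V·I* = 3.181 - j2.725 VA.
Step 7 — Real power: P = Re(S) = 3.181 W.
Step 8 — Reactive power: Q = Im(S) = -2.725 VAR.
Step 9 — Apparent power: |S| = 4.189 VA.
Step 10 — Power factor: PF = P/|S| = 0.7595 (leading).

(a) P = 3.181 W  (b) Q = -2.725 VAR  (c) S = 4.189 VA  (d) PF = 0.7595 (leading)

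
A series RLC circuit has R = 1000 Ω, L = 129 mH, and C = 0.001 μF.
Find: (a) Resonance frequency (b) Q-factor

Step 1 — Resonance condition Im(Z)=0 gives ω₀ = 1/√(LC).
Step 2 — ω₀ = 1/√(0.129·1e-09) = 8.805e+04 rad/s.
Step 3 — f₀ = ω₀/(2π) = 1.401e+04 Hz.
Step 4 — Series Q: Q = ω₀L/R = 8.805e+04·0.129/1000 = 11.36.

(a) f₀ = 1.401e+04 Hz  (b) Q = 11.36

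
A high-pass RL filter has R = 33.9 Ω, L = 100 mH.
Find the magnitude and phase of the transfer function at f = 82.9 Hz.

Step 1 — Angular frequency: ω = 2π·82.9 = 520.9 rad/s.
Step 2 — Transfer function: H(jω) = jωL/(R + jωL).
Step 3 — Numerator jωL = j·52.09; denominator R + jωL = 33.9 + j52.09.
Step 4 — H = 0.7025 + j0.4572.
Step 5 — Magnitude: |H| = 0.8381 (-1.5 dB); phase: φ = 33.1°.

|H| = 0.8381 (-1.5 dB), φ = 33.1°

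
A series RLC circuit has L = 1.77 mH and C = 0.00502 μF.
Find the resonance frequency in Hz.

Step 1 — Resonance condition Im(Z)=0 gives ω₀ = 1/√(LC).
Step 2 — ω₀ = 1/√(0.00177·5.02e-09) = 3.355e+05 rad/s.
Step 3 — f₀ = ω₀/(2π) = 5.339e+04 Hz.

f₀ = 5.339e+04 Hz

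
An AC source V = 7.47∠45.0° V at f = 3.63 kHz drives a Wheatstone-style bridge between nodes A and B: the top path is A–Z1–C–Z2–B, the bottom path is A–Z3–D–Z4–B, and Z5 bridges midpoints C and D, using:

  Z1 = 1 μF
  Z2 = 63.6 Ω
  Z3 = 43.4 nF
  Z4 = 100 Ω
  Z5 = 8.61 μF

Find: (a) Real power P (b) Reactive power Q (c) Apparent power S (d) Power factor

Step 1 — Angular frequency: ω = 2π·f = 2π·3630 = 2.281e+04 rad/s.
Step 2 — Component impedances:
  Z1: Z = 1/(jωC) = -j/(ω·C) = 0 - j43.84 Ω
  Z2: Z = R = 63.6 Ω
  Z3: Z = 1/(jωC) = -j/(ω·C) = 0 - j1010 Ω
  Z4: Z = R = 100 Ω
  Z5: Z = 1/(jωC) = -j/(ω·C) = 0 - j5.092 Ω
Step 3 — Bridge requires nodal analysis (the Z5 bridge couples midpoints C and D, so the two paths cannot be reduced to a simple series/parallel combination). Setting node B to ground and injecting 1 A at node A, the 3-node admittance system at A, C, D solves to V_A = Z_AB = 38.89 - j42.63 Ω = 57.71∠-47.6° Ω.
Step 4 — Source phasor: V = 7.47∠45.0° V = 5.282 + j5.282 V.
Step 5 — Current: I = V / Z = -0.005927 + j0.1293 A = 0.1294∠92.6° A.
Step 6 — Complex power: S = V·I* = 0.6517 - j0.7143 VA.
Step 7 — Real power: P = Re(S) = 0.6517 W.
Step 8 — Reactive power: Q = Im(S) = -0.7143 VAR.
Step 9 — Apparent power: |S| = 0.967 VA.
Step 10 — Power factor: PF = P/|S| = 0.674 (leading).

(a) P = 0.6517 W  (b) Q = -0.7143 VAR  (c) S = 0.967 VA  (d) PF = 0.674 (leading)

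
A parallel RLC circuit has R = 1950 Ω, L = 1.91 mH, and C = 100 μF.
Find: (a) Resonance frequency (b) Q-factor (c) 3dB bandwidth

Step 1 — Resonance: ω₀ = 1/√(LC) = 1/√(0.00191·0.0001) = 2288 rad/s.
Step 2 — f₀ = ω₀/(2π) = 364.2 Hz.
Step 3 — Parallel Q: Q = R/(ω₀L) = 1950/(2288·0.00191) = 446.2.
Step 4 — Bandwidth: Δω = ω₀/Q = 5.128 rad/s; BW = Δω/(2π) = 0.8162 Hz.

(a) f₀ = 364.2 Hz  (b) Q = 446.2  (c) BW = 0.8162 Hz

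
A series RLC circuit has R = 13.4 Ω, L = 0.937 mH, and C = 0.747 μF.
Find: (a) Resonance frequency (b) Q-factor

Step 1 — Resonance condition Im(Z)=0 gives ω₀ = 1/√(LC).
Step 2 — ω₀ = 1/√(0.000937·7.47e-07) = 3.78e+04 rad/s.
Step 3 — f₀ = ω₀/(2π) = 6016 Hz.
Step 4 — Series Q: Q = ω₀L/R = 3.78e+04·0.000937/13.4 = 2.643.

(a) f₀ = 6016 Hz  (b) Q = 2.643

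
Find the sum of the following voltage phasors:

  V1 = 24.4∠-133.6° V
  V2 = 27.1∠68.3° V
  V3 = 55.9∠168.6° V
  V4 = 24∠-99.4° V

Step 1 — Convert each phasor to rectangular form:
  V1 = 24.4·(cos(-133.6°) + j·sin(-133.6°)) = -16.83 - j17.67 V
  V2 = 27.1·(cos(68.3°) + j·sin(68.3°)) = 10.02 + j25.18 V
  V3 = 55.9·(cos(168.6°) + j·sin(168.6°)) = -54.8 + j11.05 V
  V4 = 24·(cos(-99.4°) + j·sin(-99.4°)) = -3.92 - j23.68 V
Step 2 — Sum components: V_total = -65.52 - j5.119 V.
Step 3 — Convert to polar: |V_total| = 65.72 V, ∠V_total = -175.5°.

V_total = 65.72∠-175.5° V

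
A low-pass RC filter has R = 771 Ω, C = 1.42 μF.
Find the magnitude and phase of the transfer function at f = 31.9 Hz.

Step 1 — Angular frequency: ω = 2π·31.9 = 200.4 rad/s.
Step 2 — Transfer function: H(jω) = 1/(1 + jωRC).
Step 3 — Denominator: 1 + jωRC = 1 + j·200.4·771·1.42e-06 = 1 + j0.2194.
Step 4 — H = 0.9541 - j0.2094.
Step 5 — Magnitude: |H| = 0.9768 (-0.2 dB); phase: φ = -12.4°.

|H| = 0.9768 (-0.2 dB), φ = -12.4°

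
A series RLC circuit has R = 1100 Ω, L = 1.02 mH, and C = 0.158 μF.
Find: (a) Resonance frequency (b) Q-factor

Step 1 — Resonance condition Im(Z)=0 gives ω₀ = 1/√(LC).
Step 2 — ω₀ = 1/√(0.00102·1.58e-07) = 7.877e+04 rad/s.
Step 3 — f₀ = ω₀/(2π) = 1.254e+04 Hz.
Step 4 — Series Q: Q = ω₀L/R = 7.877e+04·0.00102/1100 = 0.07304.

(a) f₀ = 1.254e+04 Hz  (b) Q = 0.07304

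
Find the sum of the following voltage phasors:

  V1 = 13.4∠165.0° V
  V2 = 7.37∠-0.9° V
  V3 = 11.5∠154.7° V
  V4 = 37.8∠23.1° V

Step 1 — Convert each phasor to rectangular form:
  V1 = 13.4·(cos(165.0°) + j·sin(165.0°)) = -12.94 + j3.468 V
  V2 = 7.37·(cos(-0.9°) + j·sin(-0.9°)) = 7.369 - j0.1158 V
  V3 = 11.5·(cos(154.7°) + j·sin(154.7°)) = -10.4 + j4.915 V
  V4 = 37.8·(cos(23.1°) + j·sin(23.1°)) = 34.77 + j14.83 V
Step 2 — Sum components: V_total = 18.8 + j23.1 V.
Step 3 — Convert to polar: |V_total| = 29.78 V, ∠V_total = 50.9°.

V_total = 29.78∠50.9° V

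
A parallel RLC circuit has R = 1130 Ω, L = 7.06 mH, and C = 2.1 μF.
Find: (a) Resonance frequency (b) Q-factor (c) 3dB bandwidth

Step 1 — Resonance: ω₀ = 1/√(LC) = 1/√(0.00706·2.1e-06) = 8213 rad/s.
Step 2 — f₀ = ω₀/(2π) = 1307 Hz.
Step 3 — Parallel Q: Q = R/(ω₀L) = 1130/(8213·0.00706) = 19.49.
Step 4 — Bandwidth: Δω = ω₀/Q = 421.4 rad/s; BW = Δω/(2π) = 67.07 Hz.

(a) f₀ = 1307 Hz  (b) Q = 19.49  (c) BW = 67.07 Hz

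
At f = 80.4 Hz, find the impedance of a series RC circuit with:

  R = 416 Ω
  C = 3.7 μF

Step 1 — Angular frequency: ω = 2π·f = 2π·80.4 = 505.2 rad/s.
Step 2 — Component impedances:
  R: Z = R = 416 Ω
  C: Z = 1/(jωC) = -j/(ω·C) = 0 - j535 Ω
Step 3 — Series combination: Z_total = R + C = 416 - j535 Ω = 677.7∠-52.1° Ω.

Z = 416 - j535 Ω = 677.7∠-52.1° Ω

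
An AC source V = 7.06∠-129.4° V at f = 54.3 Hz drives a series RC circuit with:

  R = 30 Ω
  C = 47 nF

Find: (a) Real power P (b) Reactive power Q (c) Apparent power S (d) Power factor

Step 1 — Angular frequency: ω = 2π·f = 2π·54.3 = 341.2 rad/s.
Step 2 — Component impedances:
  R: Z = R = 30 Ω
  C: Z = 1/(jωC) = -j/(ω·C) = 0 - j6.236e+04 Ω
Step 3 — Series combination: Z_total = R + C = 30 - j6.236e+04 Ω = 6.236e+04∠-90.0° Ω.
Step 4 — Source phasor: V = 7.06∠-129.4° V = -4.481 - j5.455 V.
Step 5 — Current: I = V / Z = 8.745e-05 - j7.19e-05 A = 0.0001132∠-39.4° A.
Step 6 — Complex power: S = V·I* = 3.845e-07 - j0.0007993 VA.
Step 7 — Real power: P = Re(S) = 3.845e-07 W.
Step 8 — Reactive power: Q = Im(S) = -0.0007993 VAR.
Step 9 — Apparent power: |S| = 0.0007993 VA.
Step 10 — Power factor: PF = P/|S| = 0.0004811 (leading).

(a) P = 3.845e-07 W  (b) Q = -0.0007993 VAR  (c) S = 0.0007993 VA  (d) PF = 0.0004811 (leading)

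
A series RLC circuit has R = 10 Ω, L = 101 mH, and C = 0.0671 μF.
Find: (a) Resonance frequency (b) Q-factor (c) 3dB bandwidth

Step 1 — Resonance: ω₀ = 1/√(LC) = 1/√(0.101·6.71e-08) = 1.215e+04 rad/s.
Step 2 — f₀ = ω₀/(2π) = 1933 Hz.
Step 3 — Series Q: Q = ω₀L/R = 1.215e+04·0.101/10 = 122.7.
Step 4 — Bandwidth: Δω = ω₀/Q = 99.01 rad/s; BW = Δω/(2π) = 15.76 Hz.

(a) f₀ = 1933 Hz  (b) Q = 122.7  (c) BW = 15.76 Hz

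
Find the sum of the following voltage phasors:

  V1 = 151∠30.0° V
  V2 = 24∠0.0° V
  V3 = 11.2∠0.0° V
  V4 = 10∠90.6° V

Step 1 — Convert each phasor to rectangular form:
  V1 = 151·(cos(30.0°) + j·sin(30.0°)) = 130.8 + j75.5 V
  V2 = 24·(cos(0.0°) + j·sin(0.0°)) = 24 V
  V3 = 11.2·(cos(0.0°) + j·sin(0.0°)) = 11.2 V
  V4 = 10·(cos(90.6°) + j·sin(90.6°)) = -0.1047 + j9.999 V
Step 2 — Sum components: V_total = 165.9 + j85.5 V.
Step 3 — Convert to polar: |V_total| = 186.6 V, ∠V_total = 27.3°.

V_total = 186.6∠27.3° V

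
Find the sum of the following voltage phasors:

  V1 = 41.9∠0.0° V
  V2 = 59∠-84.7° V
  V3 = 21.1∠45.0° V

Step 1 — Convert each phasor to rectangular form:
  V1 = 41.9·(cos(0.0°) + j·sin(0.0°)) = 41.9 V
  V2 = 59·(cos(-84.7°) + j·sin(-84.7°)) = 5.45 - j58.75 V
  V3 = 21.1·(cos(45.0°) + j·sin(45.0°)) = 14.92 + j14.92 V
Step 2 — Sum components: V_total = 62.27 - j43.83 V.
Step 3 — Convert to polar: |V_total| = 76.15 V, ∠V_total = -35.1°.

V_total = 76.15∠-35.1° V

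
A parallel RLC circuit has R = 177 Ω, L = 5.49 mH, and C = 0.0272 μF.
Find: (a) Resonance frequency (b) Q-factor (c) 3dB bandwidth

Step 1 — Resonance: ω₀ = 1/√(LC) = 1/√(0.00549·2.72e-08) = 8.183e+04 rad/s.
Step 2 — f₀ = ω₀/(2π) = 1.302e+04 Hz.
Step 3 — Parallel Q: Q = R/(ω₀L) = 177/(8.183e+04·0.00549) = 0.394.
Step 4 — Bandwidth: Δω = ω₀/Q = 2.077e+05 rad/s; BW = Δω/(2π) = 3.306e+04 Hz.

(a) f₀ = 1.302e+04 Hz  (b) Q = 0.394  (c) BW = 3.306e+04 Hz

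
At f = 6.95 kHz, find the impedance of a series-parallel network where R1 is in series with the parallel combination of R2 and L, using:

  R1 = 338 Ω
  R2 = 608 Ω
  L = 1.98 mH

Step 1 — Angular frequency: ω = 2π·f = 2π·6950 = 4.367e+04 rad/s.
Step 2 — Component impedances:
  R1: Z = R = 338 Ω
  R2: Z = R = 608 Ω
  L: Z = jωL = j·4.367e+04·0.00198 = 0 + j86.46 Ω
Step 3 — Parallel branch: R2 || L = 1/(1/R2 + 1/L) = 12.05 + j84.75 Ω.
Step 4 — Series with R1: Z_total = R1 + (R2 || L) = 350.1 + j84.75 Ω = 360.2∠13.6° Ω.

Z = 350.1 + j84.75 Ω = 360.2∠13.6° Ω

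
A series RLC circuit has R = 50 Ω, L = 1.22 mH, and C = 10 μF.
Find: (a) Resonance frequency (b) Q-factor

Step 1 — Resonance condition Im(Z)=0 gives ω₀ = 1/√(LC).
Step 2 — ω₀ = 1/√(0.00122·1e-05) = 9054 rad/s.
Step 3 — f₀ = ω₀/(2π) = 1441 Hz.
Step 4 — Series Q: Q = ω₀L/R = 9054·0.00122/50 = 0.2209.

(a) f₀ = 1441 Hz  (b) Q = 0.2209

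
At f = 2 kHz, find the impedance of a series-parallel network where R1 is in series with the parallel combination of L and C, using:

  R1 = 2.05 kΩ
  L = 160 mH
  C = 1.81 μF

Step 1 — Angular frequency: ω = 2π·f = 2π·2000 = 1.257e+04 rad/s.
Step 2 — Component impedances:
  R1: Z = R = 2050 Ω
  L: Z = jωL = j·1.257e+04·0.16 = 0 + j2011 Ω
  C: Z = 1/(jωC) = -j/(ω·C) = 0 - j43.97 Ω
Step 3 — Parallel branch: L || C = 1/(1/L + 1/C) = 0 - j44.95 Ω.
Step 4 — Series with R1: Z_total = R1 + (L || C) = 2050 - j44.95 Ω = 2050∠-1.3° Ω.

Z = 2050 - j44.95 Ω = 2050∠-1.3° Ω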